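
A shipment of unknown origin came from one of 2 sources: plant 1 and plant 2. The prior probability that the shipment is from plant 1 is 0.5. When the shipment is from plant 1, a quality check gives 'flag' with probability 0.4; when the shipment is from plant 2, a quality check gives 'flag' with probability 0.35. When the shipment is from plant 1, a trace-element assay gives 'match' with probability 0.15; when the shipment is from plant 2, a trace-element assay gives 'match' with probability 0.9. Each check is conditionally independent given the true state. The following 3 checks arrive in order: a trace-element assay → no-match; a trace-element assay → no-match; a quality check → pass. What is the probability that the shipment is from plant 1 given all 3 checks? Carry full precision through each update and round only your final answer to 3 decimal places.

0.985

Each posterior becomes the prior for the next update.
After a trace-element assay='no-match': P(plant 1) = 0.85·0.5000 / (0.85·0.5000 + 0.1·0.5000) ≈ 0.8947
After a trace-element assay='no-match': P(plant 1) = 0.85·0.8947 / (0.85·0.8947 + 0.1·0.1053) ≈ 0.9863
After a quality check='pass': P(plant 1) = 0.6·0.9863 / (0.6·0.9863 + 0.65·0.0137) ≈ 0.9852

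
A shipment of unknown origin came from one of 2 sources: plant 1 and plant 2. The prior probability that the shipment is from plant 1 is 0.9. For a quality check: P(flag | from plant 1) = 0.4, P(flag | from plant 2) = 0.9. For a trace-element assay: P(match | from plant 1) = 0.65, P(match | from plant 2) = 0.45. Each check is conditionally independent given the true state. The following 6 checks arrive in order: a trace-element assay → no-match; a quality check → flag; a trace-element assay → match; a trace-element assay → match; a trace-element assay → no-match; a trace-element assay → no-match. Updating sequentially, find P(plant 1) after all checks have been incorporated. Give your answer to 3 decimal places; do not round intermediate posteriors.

0.683

After a trace-element assay='no-match': P(plant 1) = 0.35·0.9000 / (0.35·0.9000 + 0.55·0.1000) ≈ 0.8514
After a quality check='flag': P(plant 1) = 0.4·0.8514 / (0.4·0.8514 + 0.9·0.1486) ≈ 0.7179
After a trace-element assay='match': P(plant 1) = 0.65·0.7179 / (0.65·0.7179 + 0.45·0.2821) ≈ 0.7862
After a trace-element assay='match': P(plant 1) = 0.65·0.7862 / (0.65·0.7862 + 0.45·0.2138) ≈ 0.8415
After a trace-element assay='no-match': P(plant 1) = 0.35·0.8415 / (0.35·0.8415 + 0.55·0.1585) ≈ 0.7717
After a trace-element assay='no-match': P(plant 1) = 0.35·0.7717 / (0.35·0.7717 + 0.55·0.2283) ≈ 0.6826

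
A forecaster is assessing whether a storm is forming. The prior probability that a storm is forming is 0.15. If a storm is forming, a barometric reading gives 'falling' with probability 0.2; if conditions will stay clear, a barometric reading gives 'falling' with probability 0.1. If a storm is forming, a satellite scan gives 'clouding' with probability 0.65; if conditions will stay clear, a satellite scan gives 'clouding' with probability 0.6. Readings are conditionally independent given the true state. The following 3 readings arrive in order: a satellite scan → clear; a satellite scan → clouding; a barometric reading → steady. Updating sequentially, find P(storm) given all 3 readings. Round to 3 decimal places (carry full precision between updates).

After a satellite scan='clear': P(storm) = 0.35·0.1500 / (0.35·0.1500 + 0.4·0.8500) ≈ 0.1338
After a satellite scan='clouding': P(storm) = 0.65·0.1338 / (0.65·0.1338 + 0.6·0.8662) ≈ 0.1433
After a barometric reading='steady': P(storm) = 0.8·0.1433 / (0.8·0.1433 + 0.9·0.8567) ≈ 0.1294

0.129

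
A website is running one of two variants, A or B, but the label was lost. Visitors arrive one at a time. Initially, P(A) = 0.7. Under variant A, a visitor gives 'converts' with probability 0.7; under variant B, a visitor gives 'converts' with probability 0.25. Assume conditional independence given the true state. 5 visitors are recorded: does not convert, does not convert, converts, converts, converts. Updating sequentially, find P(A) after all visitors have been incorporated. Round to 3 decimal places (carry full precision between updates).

After 'does not convert': P(A) = 0.3·0.7000 / (0.3·0.7000 + 0.75·0.3000) ≈ 0.4828
After 'does not convert': P(A) = 0.3·0.4828 / (0.3·0.4828 + 0.75·0.5172) ≈ 0.2718
After 'converts': P(A) = 0.7·0.2718 / (0.7·0.2718 + 0.25·0.7282) ≈ 0.5111
After 'converts': P(A) = 0.7·0.5111 / (0.7·0.5111 + 0.25·0.4889) ≈ 0.7453
After 'converts': P(A) = 0.7·0.7453 / (0.7·0.7453 + 0.25·0.2547) ≈ 0.8913

0.891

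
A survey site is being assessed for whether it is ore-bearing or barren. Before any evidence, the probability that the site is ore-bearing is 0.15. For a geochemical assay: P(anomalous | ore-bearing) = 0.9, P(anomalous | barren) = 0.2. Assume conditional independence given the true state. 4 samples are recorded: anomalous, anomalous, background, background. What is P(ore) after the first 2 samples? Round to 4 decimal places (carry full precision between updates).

Apply Bayes' rule sequentially, carrying P(ore) forward.
After 'anomalous': P(ore) = 0.9·0.1500 / (0.9·0.1500 + 0.2·0.8500) ≈ 0.4426
After 'anomalous': P(ore) = 0.9·0.4426 / (0.9·0.4426 + 0.2·0.5574) ≈ 0.7814

0.7814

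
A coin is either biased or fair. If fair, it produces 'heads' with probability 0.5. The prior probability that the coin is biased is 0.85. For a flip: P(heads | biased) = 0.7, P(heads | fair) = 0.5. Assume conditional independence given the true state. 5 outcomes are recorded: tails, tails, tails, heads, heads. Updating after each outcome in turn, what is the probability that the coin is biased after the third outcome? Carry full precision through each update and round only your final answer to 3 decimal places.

After 'tails': P(biased) = 0.3·0.8500 / (0.3·0.8500 + 0.5·0.1500) ≈ 0.7727
After 'tails': P(biased) = 0.3·0.7727 / (0.3·0.7727 + 0.5·0.2273) ≈ 0.6711
After 'tails': P(biased) = 0.3·0.6711 / (0.3·0.6711 + 0.5·0.3289) ≈ 0.5504

0.550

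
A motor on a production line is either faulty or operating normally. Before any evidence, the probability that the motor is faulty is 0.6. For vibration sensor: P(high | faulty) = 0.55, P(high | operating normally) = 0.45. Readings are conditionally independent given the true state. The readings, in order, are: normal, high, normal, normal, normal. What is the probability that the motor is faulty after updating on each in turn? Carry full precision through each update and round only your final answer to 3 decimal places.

After 'normal': P(faulty) = 0.45·0.6000 / (0.45·0.6000 + 0.55·0.4000) ≈ 0.5510
After 'high': P(faulty) = 0.55·0.5510 / (0.55·0.5510 + 0.45·0.4490) ≈ 0.6000
After 'normal': P(faulty) = 0.45·0.6000 / (0.45·0.6000 + 0.55·0.4000) ≈ 0.5510
After 'normal': P(faulty) = 0.45·0.5510 / (0.45·0.5510 + 0.55·0.4490) ≈ 0.5010
After 'normal': P(faulty) = 0.45·0.5010 / (0.45·0.5010 + 0.55·0.4990) ≈ 0.4510

0.451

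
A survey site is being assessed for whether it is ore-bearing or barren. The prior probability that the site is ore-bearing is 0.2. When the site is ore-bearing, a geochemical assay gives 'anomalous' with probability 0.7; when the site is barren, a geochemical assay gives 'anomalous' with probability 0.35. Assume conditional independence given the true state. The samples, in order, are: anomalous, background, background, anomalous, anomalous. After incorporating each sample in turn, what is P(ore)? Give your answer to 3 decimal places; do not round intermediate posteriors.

After 'anomalous': P(ore) = 0.7·0.2000 / (0.7·0.2000 + 0.35·0.8000) ≈ 0.3333
After 'background': P(ore) = 0.3·0.3333 / (0.3·0.3333 + 0.65·0.6667) ≈ 0.1875
After 'background': P(ore) = 0.3·0.1875 / (0.3·0.1875 + 0.65·0.8125) ≈ 0.0963
After 'anomalous': P(ore) = 0.7·0.0963 / (0.7·0.0963 + 0.35·0.9037) ≈ 0.1756
After 'anomalous': P(ore) = 0.7·0.1756 / (0.7·0.1756 + 0.35·0.8244) ≈ 0.2988

0.299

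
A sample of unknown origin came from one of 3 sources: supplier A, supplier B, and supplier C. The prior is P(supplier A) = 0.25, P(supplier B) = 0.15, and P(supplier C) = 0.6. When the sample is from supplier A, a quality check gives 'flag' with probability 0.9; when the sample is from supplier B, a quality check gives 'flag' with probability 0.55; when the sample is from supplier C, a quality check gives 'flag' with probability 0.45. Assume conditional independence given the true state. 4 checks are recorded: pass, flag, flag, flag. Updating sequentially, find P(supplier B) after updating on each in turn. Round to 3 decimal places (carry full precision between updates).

0.189

After 'pass': normaliser = 0.1·0.2500 + 0.45·0.1500 + 0.55·0.6000; P(supplier A) ≈ 0.0592, P(supplier B) ≈ 0.1598, P(supplier C) ≈ 0.7811
After 'flag': normaliser = 0.9·0.0592 + 0.55·0.1598 + 0.45·0.7811; P(supplier A) ≈ 0.1081, P(supplier B) ≈ 0.1784, P(supplier C) ≈ 0.7135
After 'flag': normaliser = 0.9·0.1081 + 0.55·0.1784 + 0.45·0.7135; P(supplier A) ≈ 0.1884, P(supplier B) ≈ 0.1900, P(supplier C) ≈ 0.6217
After 'flag': normaliser = 0.9·0.1884 + 0.55·0.1900 + 0.45·0.6217; P(supplier A) ≈ 0.3062, P(supplier B) ≈ 0.1887, P(supplier C) ≈ 0.5052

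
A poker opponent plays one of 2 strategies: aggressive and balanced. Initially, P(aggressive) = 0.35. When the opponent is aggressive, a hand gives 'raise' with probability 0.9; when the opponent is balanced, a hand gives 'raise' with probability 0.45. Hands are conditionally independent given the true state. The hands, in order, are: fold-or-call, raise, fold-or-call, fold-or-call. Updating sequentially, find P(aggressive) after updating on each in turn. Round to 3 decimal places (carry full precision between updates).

Apply Bayes' rule sequentially, carrying P(aggressive) forward.
After 'fold-or-call': P(aggressive) = 0.1·0.3500 / (0.1·0.3500 + 0.55·0.6500) ≈ 0.0892
After 'raise': P(aggressive) = 0.9·0.0892 / (0.9·0.0892 + 0.45·0.9108) ≈ 0.1637
After 'fold-or-call': P(aggressive) = 0.1·0.1637 / (0.1·0.1637 + 0.55·0.8363) ≈ 0.0344
After 'fold-or-call': P(aggressive) = 0.1·0.0344 / (0.1·0.0344 + 0.55·0.9656) ≈ 0.0064

0.006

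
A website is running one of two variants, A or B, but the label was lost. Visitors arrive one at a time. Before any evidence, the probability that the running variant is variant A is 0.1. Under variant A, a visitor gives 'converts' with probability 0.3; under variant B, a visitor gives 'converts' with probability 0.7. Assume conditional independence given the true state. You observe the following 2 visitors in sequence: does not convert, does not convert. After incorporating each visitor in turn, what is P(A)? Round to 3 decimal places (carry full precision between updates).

After 'does not convert': P(A) = 0.7·0.1000 / (0.7·0.1000 + 0.3·0.9000) ≈ 0.2059
After 'does not convert': P(A) = 0.7·0.2059 / (0.7·0.2059 + 0.3·0.7941) ≈ 0.3769

0.377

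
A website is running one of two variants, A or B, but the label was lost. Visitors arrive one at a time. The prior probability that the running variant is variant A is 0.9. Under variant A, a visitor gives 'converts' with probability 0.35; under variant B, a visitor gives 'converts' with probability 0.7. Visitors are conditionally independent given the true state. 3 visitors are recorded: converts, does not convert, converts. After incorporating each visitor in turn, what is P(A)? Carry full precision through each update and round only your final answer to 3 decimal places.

0.830

After 'converts': P(A) = 0.35·0.9000 / (0.35·0.9000 + 0.7·0.1000) ≈ 0.8182
After 'does not convert': P(A) = 0.65·0.8182 / (0.65·0.8182 + 0.3·0.1818) ≈ 0.9070
After 'converts': P(A) = 0.35·0.9070 / (0.35·0.9070 + 0.7·0.0930) ≈ 0.8298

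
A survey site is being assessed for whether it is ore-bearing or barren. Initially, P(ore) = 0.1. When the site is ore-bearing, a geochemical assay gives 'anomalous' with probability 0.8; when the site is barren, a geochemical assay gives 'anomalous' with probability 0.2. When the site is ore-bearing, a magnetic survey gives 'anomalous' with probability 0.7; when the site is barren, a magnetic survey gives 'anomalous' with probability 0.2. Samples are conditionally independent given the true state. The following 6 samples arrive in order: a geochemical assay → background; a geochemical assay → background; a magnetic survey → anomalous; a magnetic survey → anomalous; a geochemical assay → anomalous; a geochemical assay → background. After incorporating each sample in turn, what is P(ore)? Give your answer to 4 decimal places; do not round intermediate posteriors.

After a geochemical assay='background': P(ore) = 0.2·0.1000 / (0.2·0.1000 + 0.8·0.9000) ≈ 0.0270
After a geochemical assay='background': P(ore) = 0.2·0.0270 / (0.2·0.0270 + 0.8·0.9730) ≈ 0.0069
After a magnetic survey='anomalous': P(ore) = 0.7·0.0069 / (0.7·0.0069 + 0.2·0.9931) ≈ 0.0237
After a magnetic survey='anomalous': P(ore) = 0.7·0.0237 / (0.7·0.0237 + 0.2·0.9763) ≈ 0.0784
After a geochemical assay='anomalous': P(ore) = 0.8·0.0784 / (0.8·0.0784 + 0.2·0.9216) ≈ 0.2539
After a geochemical assay='background': P(ore) = 0.2·0.2539 / (0.2·0.2539 + 0.8·0.7461) ≈ 0.0784

0.0784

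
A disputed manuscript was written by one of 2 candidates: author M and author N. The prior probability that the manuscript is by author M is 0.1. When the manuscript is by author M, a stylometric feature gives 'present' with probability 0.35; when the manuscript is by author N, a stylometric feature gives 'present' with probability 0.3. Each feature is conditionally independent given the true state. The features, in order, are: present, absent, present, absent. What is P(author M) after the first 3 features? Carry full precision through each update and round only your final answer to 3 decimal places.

0.123

After 'present': P(author M) = 0.35·0.1000 / (0.35·0.1000 + 0.3·0.9000) ≈ 0.1148
After 'absent': P(author M) = 0.65·0.1148 / (0.65·0.1148 + 0.7·0.8852) ≈ 0.1074
After 'present': P(author M) = 0.35·0.1074 / (0.35·0.1074 + 0.3·0.8926) ≈ 0.1231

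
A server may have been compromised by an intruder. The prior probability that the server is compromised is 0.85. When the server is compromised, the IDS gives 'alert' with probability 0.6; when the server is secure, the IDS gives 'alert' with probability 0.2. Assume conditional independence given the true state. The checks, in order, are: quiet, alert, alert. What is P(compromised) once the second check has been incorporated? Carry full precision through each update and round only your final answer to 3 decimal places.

After 'quiet': P(compromised) = 0.4·0.8500 / (0.4·0.8500 + 0.8·0.1500) ≈ 0.7391
After 'alert': P(compromised) = 0.6·0.7391 / (0.6·0.7391 + 0.2·0.2609) ≈ 0.8947

0.895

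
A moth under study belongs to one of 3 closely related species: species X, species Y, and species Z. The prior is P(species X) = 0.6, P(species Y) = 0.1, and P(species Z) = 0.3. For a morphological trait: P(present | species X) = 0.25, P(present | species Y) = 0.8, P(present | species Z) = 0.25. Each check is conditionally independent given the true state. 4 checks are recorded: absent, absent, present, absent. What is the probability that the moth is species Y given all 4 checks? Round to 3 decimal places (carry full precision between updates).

After 'absent': normaliser = 0.75·0.6000 + 0.2·0.1000 + 0.75·0.3000; P(species X) ≈ 0.6475, P(species Y) ≈ 0.0288, P(species Z) ≈ 0.3237
After 'absent': normaliser = 0.75·0.6475 + 0.2·0.0288 + 0.75·0.3237; P(species X) ≈ 0.6614, P(species Y) ≈ 0.0078, P(species Z) ≈ 0.3307
After 'present': normaliser = 0.25·0.6614 + 0.8·0.0078 + 0.25·0.3307; P(species X) ≈ 0.6502, P(species Y) ≈ 0.0247, P(species Z) ≈ 0.3251
After 'absent': normaliser = 0.75·0.6502 + 0.2·0.0247 + 0.75·0.3251; P(species X) ≈ 0.6622, P(species Y) ≈ 0.0067, P(species Z) ≈ 0.3311

0.007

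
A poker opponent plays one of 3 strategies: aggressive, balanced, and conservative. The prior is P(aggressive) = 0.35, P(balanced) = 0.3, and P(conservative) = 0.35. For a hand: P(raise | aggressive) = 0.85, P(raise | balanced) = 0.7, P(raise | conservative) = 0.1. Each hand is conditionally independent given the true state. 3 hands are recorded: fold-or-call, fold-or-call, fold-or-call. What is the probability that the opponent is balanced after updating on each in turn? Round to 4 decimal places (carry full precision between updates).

Apply Bayes' rule sequentially, carrying P(balanced) forward.
After 'fold-or-call': normaliser = 0.15·0.3500 + 0.3·0.3000 + 0.9·0.3500; P(aggressive) ≈ 0.1148, P(balanced) ≈ 0.1967, P(conservative) ≈ 0.6885
After 'fold-or-call': normaliser = 0.15·0.1148 + 0.3·0.1967 + 0.9·0.6885; P(aggressive) ≈ 0.0247, P(balanced) ≈ 0.0848, P(conservative) ≈ 0.8905
After 'fold-or-call': normaliser = 0.15·0.0247 + 0.3·0.0848 + 0.9·0.8905; P(aggressive) ≈ 0.0045, P(balanced) ≈ 0.0306, P(conservative) ≈ 0.9649

0.0306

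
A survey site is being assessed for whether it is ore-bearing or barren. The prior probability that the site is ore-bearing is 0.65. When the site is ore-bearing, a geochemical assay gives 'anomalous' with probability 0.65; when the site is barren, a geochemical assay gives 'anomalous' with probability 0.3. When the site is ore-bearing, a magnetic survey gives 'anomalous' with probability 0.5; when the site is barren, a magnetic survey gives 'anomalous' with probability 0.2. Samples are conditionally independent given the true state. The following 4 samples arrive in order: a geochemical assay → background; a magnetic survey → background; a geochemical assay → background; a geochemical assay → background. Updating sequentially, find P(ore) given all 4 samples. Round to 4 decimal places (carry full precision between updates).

After a geochemical assay='background': P(ore) = 0.35·0.6500 / (0.35·0.6500 + 0.7·0.3500) ≈ 0.4815
After a magnetic survey='background': P(ore) = 0.5·0.4815 / (0.5·0.4815 + 0.8·0.5185) ≈ 0.3672
After a geochemical assay='background': P(ore) = 0.35·0.3672 / (0.35·0.3672 + 0.7·0.6328) ≈ 0.2249
After a geochemical assay='background': P(ore) = 0.35·0.2249 / (0.35·0.2249 + 0.7·0.7751) ≈ 0.1267

0.1267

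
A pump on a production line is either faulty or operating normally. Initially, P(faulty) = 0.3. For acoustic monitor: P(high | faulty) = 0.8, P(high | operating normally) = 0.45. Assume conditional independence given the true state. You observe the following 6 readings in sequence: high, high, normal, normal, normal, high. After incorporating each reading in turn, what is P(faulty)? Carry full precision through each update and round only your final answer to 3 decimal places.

0.104

After 'high': P(faulty) = 0.8·0.3000 / (0.8·0.3000 + 0.45·0.7000) ≈ 0.4324
After 'high': P(faulty) = 0.8·0.4324 / (0.8·0.4324 + 0.45·0.5676) ≈ 0.5753
After 'normal': P(faulty) = 0.2·0.5753 / (0.2·0.5753 + 0.55·0.4247) ≈ 0.3300
After 'normal': P(faulty) = 0.2·0.3300 / (0.2·0.3300 + 0.55·0.6700) ≈ 0.1519
After 'normal': P(faulty) = 0.2·0.1519 / (0.2·0.1519 + 0.55·0.8481) ≈ 0.0611
After 'high': P(faulty) = 0.8·0.0611 / (0.8·0.0611 + 0.45·0.9389) ≈ 0.1038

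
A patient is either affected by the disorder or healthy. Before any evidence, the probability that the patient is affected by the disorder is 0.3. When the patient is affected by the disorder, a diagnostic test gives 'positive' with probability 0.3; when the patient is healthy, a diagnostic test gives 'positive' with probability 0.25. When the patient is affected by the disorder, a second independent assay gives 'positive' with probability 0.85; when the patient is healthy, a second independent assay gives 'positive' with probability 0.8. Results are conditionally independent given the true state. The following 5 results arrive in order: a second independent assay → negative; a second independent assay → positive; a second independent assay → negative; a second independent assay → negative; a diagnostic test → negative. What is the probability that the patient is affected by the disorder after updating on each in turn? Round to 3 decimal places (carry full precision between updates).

After a second independent assay='negative': P(affected) = 0.15·0.3000 / (0.15·0.3000 + 0.2·0.7000) ≈ 0.2432
After a second independent assay='positive': P(affected) = 0.85·0.2432 / (0.85·0.2432 + 0.8·0.7568) ≈ 0.2546
After a second independent assay='negative': P(affected) = 0.15·0.2546 / (0.15·0.2546 + 0.2·0.7454) ≈ 0.2039
After a second independent assay='negative': P(affected) = 0.15·0.2039 / (0.15·0.2039 + 0.2·0.7961) ≈ 0.1611
After a diagnostic test='negative': P(affected) = 0.7·0.1611 / (0.7·0.1611 + 0.75·0.8389) ≈ 0.1520

0.152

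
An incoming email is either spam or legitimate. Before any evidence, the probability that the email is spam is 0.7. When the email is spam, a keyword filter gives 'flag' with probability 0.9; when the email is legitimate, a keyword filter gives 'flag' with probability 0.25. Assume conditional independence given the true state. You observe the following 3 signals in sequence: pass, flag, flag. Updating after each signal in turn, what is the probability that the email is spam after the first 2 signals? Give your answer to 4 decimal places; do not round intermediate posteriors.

Apply Bayes' rule sequentially, carrying P(spam) forward.
After 'pass': P(spam) = 0.1·0.7000 / (0.1·0.7000 + 0.75·0.3000) ≈ 0.2373
After 'flag': P(spam) = 0.9·0.2373 / (0.9·0.2373 + 0.25·0.7627) ≈ 0.5283

0.5283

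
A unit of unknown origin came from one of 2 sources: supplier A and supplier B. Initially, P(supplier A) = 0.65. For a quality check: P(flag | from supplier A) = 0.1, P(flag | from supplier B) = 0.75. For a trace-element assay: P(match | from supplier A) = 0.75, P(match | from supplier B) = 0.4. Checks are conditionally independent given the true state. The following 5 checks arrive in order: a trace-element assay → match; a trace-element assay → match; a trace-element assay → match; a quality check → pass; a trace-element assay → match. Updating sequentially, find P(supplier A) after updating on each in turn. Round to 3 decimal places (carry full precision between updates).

After a trace-element assay='match': P(supplier A) = 0.75·0.6500 / (0.75·0.6500 + 0.4·0.3500) ≈ 0.7769
After a trace-element assay='match': P(supplier A) = 0.75·0.7769 / (0.75·0.7769 + 0.4·0.2231) ≈ 0.8672
After a trace-element assay='match': P(supplier A) = 0.75·0.8672 / (0.75·0.8672 + 0.4·0.1328) ≈ 0.9245
After a quality check='pass': P(supplier A) = 0.9·0.9245 / (0.9·0.9245 + 0.25·0.0755) ≈ 0.9778
After a trace-element assay='match': P(supplier A) = 0.75·0.9778 / (0.75·0.9778 + 0.4·0.0222) ≈ 0.9880

0.988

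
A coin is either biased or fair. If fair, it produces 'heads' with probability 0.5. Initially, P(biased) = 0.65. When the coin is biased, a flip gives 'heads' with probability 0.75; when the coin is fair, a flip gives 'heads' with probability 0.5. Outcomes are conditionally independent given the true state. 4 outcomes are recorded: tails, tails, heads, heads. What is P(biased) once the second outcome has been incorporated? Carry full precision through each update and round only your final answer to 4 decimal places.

0.3171

Apply Bayes' rule sequentially, carrying P(biased) forward.
After 'tails': P(biased) = 0.25·0.6500 / (0.25·0.6500 + 0.5·0.3500) ≈ 0.4815
After 'tails': P(biased) = 0.25·0.4815 / (0.25·0.4815 + 0.5·0.5185) ≈ 0.3171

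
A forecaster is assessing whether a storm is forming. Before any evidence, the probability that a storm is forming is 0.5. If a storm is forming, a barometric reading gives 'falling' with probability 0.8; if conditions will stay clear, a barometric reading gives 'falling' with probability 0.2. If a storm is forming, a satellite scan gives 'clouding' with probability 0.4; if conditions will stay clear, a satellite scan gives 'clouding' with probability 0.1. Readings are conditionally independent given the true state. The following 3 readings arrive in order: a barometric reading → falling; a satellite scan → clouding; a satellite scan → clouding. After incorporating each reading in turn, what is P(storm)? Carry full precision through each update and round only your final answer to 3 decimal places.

0.985

After a barometric reading='falling': P(storm) = 0.8·0.5000 / (0.8·0.5000 + 0.2·0.5000) ≈ 0.8000
After a satellite scan='clouding': P(storm) = 0.4·0.8000 / (0.4·0.8000 + 0.1·0.2000) ≈ 0.9412
After a satellite scan='clouding': P(storm) = 0.4·0.9412 / (0.4·0.9412 + 0.1·0.0588) ≈ 0.9846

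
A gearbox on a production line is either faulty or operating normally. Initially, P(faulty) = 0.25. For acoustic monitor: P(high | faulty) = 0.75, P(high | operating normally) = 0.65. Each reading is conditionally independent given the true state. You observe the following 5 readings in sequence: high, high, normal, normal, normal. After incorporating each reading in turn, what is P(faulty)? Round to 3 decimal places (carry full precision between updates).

0.139

Each posterior becomes the prior for the next update.
After 'high': P(faulty) = 0.75·0.2500 / (0.75·0.2500 + 0.65·0.7500) ≈ 0.2778
After 'high': P(faulty) = 0.75·0.2778 / (0.75·0.2778 + 0.65·0.7222) ≈ 0.3074
After 'normal': P(faulty) = 0.25·0.3074 / (0.25·0.3074 + 0.35·0.6926) ≈ 0.2407
After 'normal': P(faulty) = 0.25·0.2407 / (0.25·0.2407 + 0.35·0.7593) ≈ 0.1846
After 'normal': P(faulty) = 0.25·0.1846 / (0.25·0.1846 + 0.35·0.8154) ≈ 0.1392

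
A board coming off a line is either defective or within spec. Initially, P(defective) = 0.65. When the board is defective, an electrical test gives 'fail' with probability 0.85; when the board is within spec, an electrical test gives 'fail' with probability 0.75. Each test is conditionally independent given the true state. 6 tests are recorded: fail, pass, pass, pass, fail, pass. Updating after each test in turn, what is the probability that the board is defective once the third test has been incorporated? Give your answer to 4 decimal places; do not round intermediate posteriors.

After 'fail': P(defective) = 0.85·0.6500 / (0.85·0.6500 + 0.75·0.3500) ≈ 0.6779
After 'pass': P(defective) = 0.15·0.6779 / (0.15·0.6779 + 0.25·0.3221) ≈ 0.5581
After 'pass': P(defective) = 0.15·0.5581 / (0.15·0.5581 + 0.25·0.4419) ≈ 0.4311

0.4311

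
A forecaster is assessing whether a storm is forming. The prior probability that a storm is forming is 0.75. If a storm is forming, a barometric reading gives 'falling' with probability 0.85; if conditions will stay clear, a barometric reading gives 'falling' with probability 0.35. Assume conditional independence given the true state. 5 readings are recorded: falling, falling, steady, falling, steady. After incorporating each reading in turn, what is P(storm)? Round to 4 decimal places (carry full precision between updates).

0.6959

After 'falling': P(storm) = 0.85·0.7500 / (0.85·0.7500 + 0.35·0.2500) ≈ 0.8793
After 'falling': P(storm) = 0.85·0.8793 / (0.85·0.8793 + 0.35·0.1207) ≈ 0.9465
After 'steady': P(storm) = 0.15·0.9465 / (0.15·0.9465 + 0.65·0.0535) ≈ 0.8033
After 'falling': P(storm) = 0.85·0.8033 / (0.85·0.8033 + 0.35·0.1967) ≈ 0.9084
After 'steady': P(storm) = 0.15·0.9084 / (0.15·0.9084 + 0.65·0.0916) ≈ 0.6959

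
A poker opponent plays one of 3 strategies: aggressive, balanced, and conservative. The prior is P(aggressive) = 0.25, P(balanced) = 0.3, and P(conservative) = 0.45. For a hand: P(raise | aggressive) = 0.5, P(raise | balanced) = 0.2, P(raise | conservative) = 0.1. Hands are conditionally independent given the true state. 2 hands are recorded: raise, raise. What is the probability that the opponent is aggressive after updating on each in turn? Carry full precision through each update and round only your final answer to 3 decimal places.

0.791

After 'raise': normaliser = 0.5·0.2500 + 0.2·0.3000 + 0.1·0.4500; P(aggressive) ≈ 0.5435, P(balanced) ≈ 0.2609, P(conservative) ≈ 0.1957
After 'raise': normaliser = 0.5·0.5435 + 0.2·0.2609 + 0.1·0.1957; P(aggressive) ≈ 0.7911, P(balanced) ≈ 0.1519, P(conservative) ≈ 0.0570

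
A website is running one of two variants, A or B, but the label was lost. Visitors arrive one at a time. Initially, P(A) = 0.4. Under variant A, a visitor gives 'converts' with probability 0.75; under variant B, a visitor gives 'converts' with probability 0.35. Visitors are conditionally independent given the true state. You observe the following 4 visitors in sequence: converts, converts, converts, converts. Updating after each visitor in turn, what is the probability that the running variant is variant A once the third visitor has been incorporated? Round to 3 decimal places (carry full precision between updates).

0.868

After 'converts': P(A) = 0.75·0.4000 / (0.75·0.4000 + 0.35·0.6000) ≈ 0.5882
After 'converts': P(A) = 0.75·0.5882 / (0.75·0.5882 + 0.35·0.4118) ≈ 0.7538
After 'converts': P(A) = 0.75·0.7538 / (0.75·0.7538 + 0.35·0.2462) ≈ 0.8677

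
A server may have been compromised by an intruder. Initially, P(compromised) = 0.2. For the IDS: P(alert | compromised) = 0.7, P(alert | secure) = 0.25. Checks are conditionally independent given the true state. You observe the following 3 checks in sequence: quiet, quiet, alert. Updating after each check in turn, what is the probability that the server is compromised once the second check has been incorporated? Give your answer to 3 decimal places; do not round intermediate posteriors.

After 'quiet': P(compromised) = 0.3·0.2000 / (0.3·0.2000 + 0.75·0.8000) ≈ 0.0909
After 'quiet': P(compromised) = 0.3·0.0909 / (0.3·0.0909 + 0.75·0.9091) ≈ 0.0385

0.038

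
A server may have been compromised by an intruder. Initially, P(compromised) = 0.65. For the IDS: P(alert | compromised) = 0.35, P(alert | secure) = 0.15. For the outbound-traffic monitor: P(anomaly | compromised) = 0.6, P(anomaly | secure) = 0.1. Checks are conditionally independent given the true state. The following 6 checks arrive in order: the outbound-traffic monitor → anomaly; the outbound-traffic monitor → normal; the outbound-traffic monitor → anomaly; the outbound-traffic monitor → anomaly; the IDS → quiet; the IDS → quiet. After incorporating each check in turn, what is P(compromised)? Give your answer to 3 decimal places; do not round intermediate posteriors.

0.990

After the outbound-traffic monitor='anomaly': P(compromised) = 0.6·0.6500 / (0.6·0.6500 + 0.1·0.3500) ≈ 0.9176
After the outbound-traffic monitor='normal': P(compromised) = 0.4·0.9176 / (0.4·0.9176 + 0.9·0.0824) ≈ 0.8320
After the outbound-traffic monitor='anomaly': P(compromised) = 0.6·0.8320 / (0.6·0.8320 + 0.1·0.1680) ≈ 0.9674
After the outbound-traffic monitor='anomaly': P(compromised) = 0.6·0.9674 / (0.6·0.9674 + 0.1·0.0326) ≈ 0.9944
After the IDS='quiet': P(compromised) = 0.65·0.9944 / (0.65·0.9944 + 0.85·0.0056) ≈ 0.9927
After the IDS='quiet': P(compromised) = 0.65·0.9927 / (0.65·0.9927 + 0.85·0.0073) ≈ 0.9905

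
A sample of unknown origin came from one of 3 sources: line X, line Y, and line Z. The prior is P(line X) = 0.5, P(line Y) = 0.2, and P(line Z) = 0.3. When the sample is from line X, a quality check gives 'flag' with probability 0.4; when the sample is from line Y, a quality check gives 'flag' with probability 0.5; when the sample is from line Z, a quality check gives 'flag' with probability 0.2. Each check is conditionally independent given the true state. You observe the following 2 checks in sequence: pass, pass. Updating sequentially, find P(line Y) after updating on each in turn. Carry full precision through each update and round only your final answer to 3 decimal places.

After 'pass': normaliser = 0.6·0.5000 + 0.5·0.2000 + 0.8·0.3000; P(line X) ≈ 0.4688, P(line Y) ≈ 0.1562, P(line Z) ≈ 0.3750
After 'pass': normaliser = 0.6·0.4688 + 0.5·0.1562 + 0.8·0.3750; P(line X) ≈ 0.4265, P(line Y) ≈ 0.1185, P(line Z) ≈ 0.4550

0.118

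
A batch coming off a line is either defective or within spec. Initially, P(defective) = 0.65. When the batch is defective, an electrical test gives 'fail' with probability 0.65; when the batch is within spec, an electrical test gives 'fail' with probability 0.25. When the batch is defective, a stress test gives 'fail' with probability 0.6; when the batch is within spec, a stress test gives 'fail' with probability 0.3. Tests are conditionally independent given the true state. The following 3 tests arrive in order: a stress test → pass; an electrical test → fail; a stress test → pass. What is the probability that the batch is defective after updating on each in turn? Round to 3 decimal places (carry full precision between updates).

After a stress test='pass': P(defective) = 0.4·0.6500 / (0.4·0.6500 + 0.7·0.3500) ≈ 0.5149
After an electrical test='fail': P(defective) = 0.65·0.5149 / (0.65·0.5149 + 0.25·0.4851) ≈ 0.7340
After a stress test='pass': P(defective) = 0.4·0.7340 / (0.4·0.7340 + 0.7·0.2660) ≈ 0.6119

0.612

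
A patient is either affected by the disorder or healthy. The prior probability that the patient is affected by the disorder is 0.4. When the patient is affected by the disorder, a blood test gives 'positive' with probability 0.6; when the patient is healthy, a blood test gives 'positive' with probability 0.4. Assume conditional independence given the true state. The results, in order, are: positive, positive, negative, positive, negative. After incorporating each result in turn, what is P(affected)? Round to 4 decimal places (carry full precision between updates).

0.5000

After 'positive': P(affected) = 0.6·0.4000 / (0.6·0.4000 + 0.4·0.6000) ≈ 0.5000
After 'positive': P(affected) = 0.6·0.5000 / (0.6·0.5000 + 0.4·0.5000) ≈ 0.6000
After 'negative': P(affected) = 0.4·0.6000 / (0.4·0.6000 + 0.6·0.4000) ≈ 0.5000
After 'positive': P(affected) = 0.6·0.5000 / (0.6·0.5000 + 0.4·0.5000) ≈ 0.6000
After 'negative': P(affected) = 0.4·0.6000 / (0.4·0.6000 + 0.6·0.4000) ≈ 0.5000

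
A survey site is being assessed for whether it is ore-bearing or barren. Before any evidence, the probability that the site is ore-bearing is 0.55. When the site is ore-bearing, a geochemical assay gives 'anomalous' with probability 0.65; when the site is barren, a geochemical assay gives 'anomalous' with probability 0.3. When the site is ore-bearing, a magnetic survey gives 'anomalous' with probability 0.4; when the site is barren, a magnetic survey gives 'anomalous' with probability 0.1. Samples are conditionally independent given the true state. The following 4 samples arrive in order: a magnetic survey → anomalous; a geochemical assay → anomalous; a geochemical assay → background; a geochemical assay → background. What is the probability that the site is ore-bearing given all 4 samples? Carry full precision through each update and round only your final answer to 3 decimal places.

After a magnetic survey='anomalous': P(ore) = 0.4·0.5500 / (0.4·0.5500 + 0.1·0.4500) ≈ 0.8302
After a geochemical assay='anomalous': P(ore) = 0.65·0.8302 / (0.65·0.8302 + 0.3·0.1698) ≈ 0.9137
After a geochemical assay='background': P(ore) = 0.35·0.9137 / (0.35·0.9137 + 0.7·0.0863) ≈ 0.8412
After a geochemical assay='background': P(ore) = 0.35·0.8412 / (0.35·0.8412 + 0.7·0.1588) ≈ 0.7259

0.726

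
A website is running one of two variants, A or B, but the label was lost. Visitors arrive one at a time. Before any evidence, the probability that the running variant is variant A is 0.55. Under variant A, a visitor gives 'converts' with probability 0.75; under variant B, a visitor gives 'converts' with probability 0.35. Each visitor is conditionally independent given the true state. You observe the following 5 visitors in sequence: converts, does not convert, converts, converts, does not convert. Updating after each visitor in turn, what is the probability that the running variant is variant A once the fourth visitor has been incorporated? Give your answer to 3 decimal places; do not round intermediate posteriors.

Each posterior becomes the prior for the next update.
After 'converts': P(A) = 0.75·0.5500 / (0.75·0.5500 + 0.35·0.4500) ≈ 0.7237
After 'does not convert': P(A) = 0.25·0.7237 / (0.25·0.7237 + 0.65·0.2763) ≈ 0.5018
After 'converts': P(A) = 0.75·0.5018 / (0.75·0.5018 + 0.35·0.4982) ≈ 0.6834
After 'converts': P(A) = 0.75·0.6834 / (0.75·0.6834 + 0.35·0.3166) ≈ 0.8222

0.822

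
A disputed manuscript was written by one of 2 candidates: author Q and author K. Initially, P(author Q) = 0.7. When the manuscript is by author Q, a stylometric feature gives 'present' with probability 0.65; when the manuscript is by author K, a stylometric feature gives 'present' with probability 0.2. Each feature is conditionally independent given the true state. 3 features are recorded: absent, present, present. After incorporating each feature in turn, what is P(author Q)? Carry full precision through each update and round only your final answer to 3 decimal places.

Apply Bayes' rule sequentially, carrying P(author Q) forward.
After 'absent': P(author Q) = 0.35·0.7000 / (0.35·0.7000 + 0.8·0.3000) ≈ 0.5052
After 'present': P(author Q) = 0.65·0.5052 / (0.65·0.5052 + 0.2·0.4948) ≈ 0.7684
After 'present': P(author Q) = 0.65·0.7684 / (0.65·0.7684 + 0.2·0.2316) ≈ 0.9151

0.915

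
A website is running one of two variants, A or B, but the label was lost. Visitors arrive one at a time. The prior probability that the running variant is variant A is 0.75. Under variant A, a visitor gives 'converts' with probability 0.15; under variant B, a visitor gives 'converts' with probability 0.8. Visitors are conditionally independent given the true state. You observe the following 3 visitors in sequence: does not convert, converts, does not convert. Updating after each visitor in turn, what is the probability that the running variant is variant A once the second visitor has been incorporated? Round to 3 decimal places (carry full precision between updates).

After 'does not convert': P(A) = 0.85·0.7500 / (0.85·0.7500 + 0.2·0.2500) ≈ 0.9273
After 'converts': P(A) = 0.15·0.9273 / (0.15·0.9273 + 0.8·0.0727) ≈ 0.7051

0.705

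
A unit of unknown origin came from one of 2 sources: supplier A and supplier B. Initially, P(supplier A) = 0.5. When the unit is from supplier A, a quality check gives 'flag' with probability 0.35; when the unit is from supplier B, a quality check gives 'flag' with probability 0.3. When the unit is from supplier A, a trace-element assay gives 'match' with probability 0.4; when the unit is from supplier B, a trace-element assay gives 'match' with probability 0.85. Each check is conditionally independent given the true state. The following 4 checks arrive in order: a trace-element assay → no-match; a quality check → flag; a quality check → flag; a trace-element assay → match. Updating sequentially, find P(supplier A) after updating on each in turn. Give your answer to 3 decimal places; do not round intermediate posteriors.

After a trace-element assay='no-match': P(supplier A) = 0.6·0.5000 / (0.6·0.5000 + 0.15·0.5000) ≈ 0.8000
After a quality check='flag': P(supplier A) = 0.35·0.8000 / (0.35·0.8000 + 0.3·0.2000) ≈ 0.8235
After a quality check='flag': P(supplier A) = 0.35·0.8235 / (0.35·0.8235 + 0.3·0.1765) ≈ 0.8448
After a trace-element assay='match': P(supplier A) = 0.4·0.8448 / (0.4·0.8448 + 0.85·0.1552) ≈ 0.7193

0.719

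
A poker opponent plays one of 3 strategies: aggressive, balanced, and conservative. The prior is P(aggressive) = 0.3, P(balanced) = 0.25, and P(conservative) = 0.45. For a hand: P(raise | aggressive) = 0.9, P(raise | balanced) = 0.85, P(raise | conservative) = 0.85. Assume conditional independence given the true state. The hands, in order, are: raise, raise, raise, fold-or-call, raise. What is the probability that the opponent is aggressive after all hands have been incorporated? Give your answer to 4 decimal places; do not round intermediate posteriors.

0.2642

Each posterior becomes the prior for the next update.
After 'raise': normaliser = 0.9·0.3000 + 0.85·0.2500 + 0.85·0.4500; P(aggressive) ≈ 0.3121, P(balanced) ≈ 0.2457, P(conservative) ≈ 0.4422
After 'raise': normaliser = 0.9·0.3121 + 0.85·0.2457 + 0.85·0.4422; P(aggressive) ≈ 0.3245, P(balanced) ≈ 0.2412, P(conservative) ≈ 0.4342
After 'raise': normaliser = 0.9·0.3245 + 0.85·0.2412 + 0.85·0.4342; P(aggressive) ≈ 0.3372, P(balanced) ≈ 0.2367, P(conservative) ≈ 0.4261
After 'fold-or-call': normaliser = 0.1·0.3372 + 0.15·0.2367 + 0.15·0.4261; P(aggressive) ≈ 0.2533, P(balanced) ≈ 0.2667, P(conservative) ≈ 0.4800
After 'raise': normaliser = 0.9·0.2533 + 0.85·0.2667 + 0.85·0.4800; P(aggressive) ≈ 0.2642, P(balanced) ≈ 0.2628, P(conservative) ≈ 0.4730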